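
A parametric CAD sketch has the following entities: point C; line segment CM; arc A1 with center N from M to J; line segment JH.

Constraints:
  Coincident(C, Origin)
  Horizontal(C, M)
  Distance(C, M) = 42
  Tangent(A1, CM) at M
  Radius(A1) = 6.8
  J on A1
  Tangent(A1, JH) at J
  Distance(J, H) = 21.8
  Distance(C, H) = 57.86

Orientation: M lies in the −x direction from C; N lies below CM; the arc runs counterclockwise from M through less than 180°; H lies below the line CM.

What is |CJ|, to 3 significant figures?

49.2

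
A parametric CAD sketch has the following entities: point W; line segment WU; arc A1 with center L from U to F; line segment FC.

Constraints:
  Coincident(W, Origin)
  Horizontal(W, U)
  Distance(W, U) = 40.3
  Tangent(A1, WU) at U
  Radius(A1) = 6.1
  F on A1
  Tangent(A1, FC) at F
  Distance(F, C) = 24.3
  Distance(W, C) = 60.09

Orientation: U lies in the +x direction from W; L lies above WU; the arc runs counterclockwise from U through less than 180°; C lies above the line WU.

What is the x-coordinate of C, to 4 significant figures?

53.47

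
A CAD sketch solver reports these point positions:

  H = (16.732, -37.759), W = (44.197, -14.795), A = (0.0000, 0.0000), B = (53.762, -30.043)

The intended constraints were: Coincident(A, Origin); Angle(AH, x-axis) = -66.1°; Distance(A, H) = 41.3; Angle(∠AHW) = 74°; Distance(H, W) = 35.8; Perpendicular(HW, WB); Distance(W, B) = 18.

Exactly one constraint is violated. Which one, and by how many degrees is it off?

Perpendicular(HW, WB) — off by 7.80°.

A = (0.00, 0.00) ✓; AH at -66.10° ✓; |AH| = 41.30 ✓; ∠AHW = 74.00° ✓; |HW| = 35.80 ✓; ∠(HW, WB) = 97.80° ✗; |WB| = 18.00 ✓.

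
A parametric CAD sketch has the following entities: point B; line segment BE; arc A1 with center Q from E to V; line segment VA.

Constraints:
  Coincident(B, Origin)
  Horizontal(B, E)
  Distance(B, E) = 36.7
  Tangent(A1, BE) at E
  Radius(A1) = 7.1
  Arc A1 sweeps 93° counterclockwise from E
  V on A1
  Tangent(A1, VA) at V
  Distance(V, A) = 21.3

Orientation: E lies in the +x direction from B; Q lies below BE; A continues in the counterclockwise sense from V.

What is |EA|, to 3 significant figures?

29.4

On A1, E sits at bearing 90° from Q; a 93° counterclockwise sweep puts V at bearing 183°, so V = Q + 7.1·(cos 183°, sin 183°) = (29.6, -7.47). Tangency of A1 to VA means the radius QV is perpendicular to VA, so VA runs along (−sin 183°, cos 183°); with |VA| = 21.3, A = (30.7, -28.7). Then |EA| = |A − E| = 29.4.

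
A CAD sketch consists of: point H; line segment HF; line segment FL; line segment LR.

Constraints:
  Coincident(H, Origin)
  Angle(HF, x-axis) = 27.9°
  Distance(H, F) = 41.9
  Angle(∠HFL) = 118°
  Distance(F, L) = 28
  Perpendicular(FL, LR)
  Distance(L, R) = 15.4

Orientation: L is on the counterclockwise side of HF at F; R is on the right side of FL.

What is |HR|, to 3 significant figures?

70.8

∠HFL = 118.0°, so FL runs at 27.9° + (180° − 118.0°) = 89.9° from the x-axis; with |FL| = 28.0, L = F + 28.0·(cos 89.9°, sin 89.9°) = (37.1, 47.6). The perpendicularity gives LR at right angles to FL; with |LR| = 15.4 on the right of FL, R = L + 15.4·(1.00, -0.00175) = (52.5, 47.6). Then |HR| = |R − H| = 70.8.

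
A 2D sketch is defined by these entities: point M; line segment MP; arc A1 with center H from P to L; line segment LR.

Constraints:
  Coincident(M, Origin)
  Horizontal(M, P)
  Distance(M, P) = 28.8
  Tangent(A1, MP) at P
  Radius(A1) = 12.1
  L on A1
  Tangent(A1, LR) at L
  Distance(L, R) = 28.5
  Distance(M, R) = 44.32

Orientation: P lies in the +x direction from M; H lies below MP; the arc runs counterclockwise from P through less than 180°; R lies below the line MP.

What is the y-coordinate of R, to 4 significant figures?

-40.83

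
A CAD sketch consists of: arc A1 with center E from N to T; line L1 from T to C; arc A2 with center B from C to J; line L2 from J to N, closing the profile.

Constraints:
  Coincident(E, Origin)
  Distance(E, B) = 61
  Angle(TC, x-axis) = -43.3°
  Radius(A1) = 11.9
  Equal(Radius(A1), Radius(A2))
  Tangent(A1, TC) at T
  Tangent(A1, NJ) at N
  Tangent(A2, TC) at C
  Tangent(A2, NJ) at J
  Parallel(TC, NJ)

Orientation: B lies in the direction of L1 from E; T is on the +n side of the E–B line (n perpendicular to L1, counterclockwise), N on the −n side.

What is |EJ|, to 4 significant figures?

62.15

The slot axis is L1's direction at -43.3°, so u = (cos -43.3°, sin -43.3°) = (0.7278, -0.6858) and n = (−sin -43.3°, cos -43.3°) = (0.6858, 0.7278). E is at the origin and B lies 61.0 along u from E, so B = 61.0·u = (44.39, -41.83). Tangency of A1 to both parallel lines with radius 11.9 puts T and N at E ± 11.9·n: T = (8.161, 8.660), N = (-8.161, -8.660). Equal radii place C and J the same way about B: C = B + 11.9·n = (52.56, -33.17), J = B − 11.9·n = (36.23, -50.50). Then |EJ| = |J − E| = 62.15.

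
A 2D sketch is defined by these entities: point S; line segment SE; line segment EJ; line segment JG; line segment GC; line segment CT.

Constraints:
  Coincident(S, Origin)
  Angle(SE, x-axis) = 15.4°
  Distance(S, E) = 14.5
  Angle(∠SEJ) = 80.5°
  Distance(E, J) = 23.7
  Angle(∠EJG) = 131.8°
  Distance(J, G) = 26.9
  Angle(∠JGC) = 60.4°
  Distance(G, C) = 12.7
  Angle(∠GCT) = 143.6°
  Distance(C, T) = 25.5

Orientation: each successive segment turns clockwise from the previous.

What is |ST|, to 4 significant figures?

4.095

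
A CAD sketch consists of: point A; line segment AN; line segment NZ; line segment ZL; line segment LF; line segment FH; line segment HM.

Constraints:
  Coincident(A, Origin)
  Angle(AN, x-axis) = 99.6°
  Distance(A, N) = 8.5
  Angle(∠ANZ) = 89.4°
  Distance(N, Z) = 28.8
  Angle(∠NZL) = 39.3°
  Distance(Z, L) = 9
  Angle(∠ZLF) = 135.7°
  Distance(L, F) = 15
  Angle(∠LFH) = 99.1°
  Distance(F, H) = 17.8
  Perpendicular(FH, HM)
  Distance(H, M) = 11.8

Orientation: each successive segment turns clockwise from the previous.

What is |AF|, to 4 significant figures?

7.947

∠NZL = 39.3° gives ZL at -131.7° from the x-axis; with |ZL| = 9.0, L = (21.04, 6.167). ∠ZLF = 135.7° gives LF at -176.0° from the x-axis; with |LF| = 15.0, F = (6.077, 5.120). Then |AF| = |F − A| = 7.947.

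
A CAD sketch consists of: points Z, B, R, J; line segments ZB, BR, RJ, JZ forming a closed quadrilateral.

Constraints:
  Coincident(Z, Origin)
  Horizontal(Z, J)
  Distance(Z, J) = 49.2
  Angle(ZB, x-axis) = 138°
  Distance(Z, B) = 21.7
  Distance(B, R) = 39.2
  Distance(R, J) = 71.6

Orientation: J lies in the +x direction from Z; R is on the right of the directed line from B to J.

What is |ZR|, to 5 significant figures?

30.526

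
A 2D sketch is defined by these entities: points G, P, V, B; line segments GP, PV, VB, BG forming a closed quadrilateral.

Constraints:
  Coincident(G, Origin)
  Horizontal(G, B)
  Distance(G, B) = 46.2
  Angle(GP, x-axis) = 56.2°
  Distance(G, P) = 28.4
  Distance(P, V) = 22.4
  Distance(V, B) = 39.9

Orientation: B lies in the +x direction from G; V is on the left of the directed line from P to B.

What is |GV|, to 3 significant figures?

50.2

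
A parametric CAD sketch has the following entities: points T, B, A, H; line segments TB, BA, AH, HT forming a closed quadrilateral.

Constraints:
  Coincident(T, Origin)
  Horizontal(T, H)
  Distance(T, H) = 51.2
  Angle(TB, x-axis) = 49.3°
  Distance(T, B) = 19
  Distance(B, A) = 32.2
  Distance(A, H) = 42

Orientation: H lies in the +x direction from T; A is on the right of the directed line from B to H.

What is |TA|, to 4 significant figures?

22.12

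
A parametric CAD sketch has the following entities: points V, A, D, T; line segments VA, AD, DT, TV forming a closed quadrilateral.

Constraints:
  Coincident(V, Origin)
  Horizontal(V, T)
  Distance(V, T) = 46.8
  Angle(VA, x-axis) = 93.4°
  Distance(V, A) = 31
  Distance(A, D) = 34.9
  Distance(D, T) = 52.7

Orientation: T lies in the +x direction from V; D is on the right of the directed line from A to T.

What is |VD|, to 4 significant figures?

6.870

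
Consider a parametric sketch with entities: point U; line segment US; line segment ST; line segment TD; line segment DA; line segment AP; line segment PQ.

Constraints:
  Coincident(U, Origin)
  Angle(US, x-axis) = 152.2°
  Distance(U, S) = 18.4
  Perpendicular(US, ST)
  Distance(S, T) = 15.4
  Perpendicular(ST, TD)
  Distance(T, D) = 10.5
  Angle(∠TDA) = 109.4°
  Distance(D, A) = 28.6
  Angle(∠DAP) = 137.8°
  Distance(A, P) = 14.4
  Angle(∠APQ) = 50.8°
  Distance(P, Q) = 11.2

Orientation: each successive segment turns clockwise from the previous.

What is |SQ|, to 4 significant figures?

17.54

U is at the origin; US runs at 152.2° with length 18.4, so S = (-16.28, 8.582). The perpendicularity gives ST at right angles to US, so ST runs at 62.20°; with |ST| = 15.4, T = (-9.094, 22.20). ST is perpendicular to TD, so TD runs at -27.80°; with |TD| = 10.5, D = (0.1942, 17.31). ∠TDA = 109.4° gives DA at -98.40° from the x-axis; with |DA| = 28.6, A = (-3.984, -10.99). ∠DAP = 137.8° gives AP at -140.6° from the x-axis; with |AP| = 14.4, P = (-15.11, -20.13). ∠APQ = 50.8° gives PQ at 90.20° from the x-axis; with |PQ| = 11.2, Q = (-15.15, -8.926). Then |SQ| = |Q − S| = 17.54.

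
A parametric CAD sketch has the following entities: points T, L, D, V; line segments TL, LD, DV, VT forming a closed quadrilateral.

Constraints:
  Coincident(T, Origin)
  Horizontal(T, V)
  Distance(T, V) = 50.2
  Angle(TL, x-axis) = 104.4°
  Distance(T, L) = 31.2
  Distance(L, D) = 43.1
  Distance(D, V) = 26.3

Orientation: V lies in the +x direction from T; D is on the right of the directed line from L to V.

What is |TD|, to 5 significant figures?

23.939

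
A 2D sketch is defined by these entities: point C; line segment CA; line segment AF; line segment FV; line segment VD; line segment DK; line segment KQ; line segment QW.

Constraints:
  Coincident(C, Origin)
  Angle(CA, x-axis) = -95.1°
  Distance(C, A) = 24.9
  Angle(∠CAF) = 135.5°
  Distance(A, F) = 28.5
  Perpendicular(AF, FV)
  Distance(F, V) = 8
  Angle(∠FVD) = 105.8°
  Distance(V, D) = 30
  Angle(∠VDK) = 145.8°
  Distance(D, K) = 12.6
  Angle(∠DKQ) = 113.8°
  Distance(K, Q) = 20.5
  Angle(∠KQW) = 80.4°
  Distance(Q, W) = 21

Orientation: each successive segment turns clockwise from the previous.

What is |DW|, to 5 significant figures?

23.914

∠DKQ = 113.8° gives KQ at -44.200° from the x-axis; with |KQ| = 20.5, Q = (13.966, -21.823). ∠KQW = 80.4° gives QW at -143.80° from the x-axis; with |QW| = 21.0, W = (-2.9804, -34.226). Then |DW| = |W − D| = 23.914.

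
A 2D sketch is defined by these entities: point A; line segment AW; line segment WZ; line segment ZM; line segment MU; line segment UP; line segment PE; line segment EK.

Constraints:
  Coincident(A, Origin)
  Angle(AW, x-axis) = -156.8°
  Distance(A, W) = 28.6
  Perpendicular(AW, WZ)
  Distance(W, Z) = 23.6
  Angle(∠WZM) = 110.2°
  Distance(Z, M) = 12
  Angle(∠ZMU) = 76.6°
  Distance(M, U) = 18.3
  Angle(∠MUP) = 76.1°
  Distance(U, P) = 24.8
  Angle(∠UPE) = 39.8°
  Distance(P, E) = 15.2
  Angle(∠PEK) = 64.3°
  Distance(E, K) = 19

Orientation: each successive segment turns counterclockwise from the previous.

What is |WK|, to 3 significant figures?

4.40

A is at the origin; AW runs at -156.8° with length 28.6, so W = (-26.3, -11.3). AW is perpendicular to WZ, so WZ runs at -66.8°; with |WZ| = 23.6, Z = (-17.0, -33.0). ∠WZM = 110.2° gives ZM at 3.00° from the x-axis; with |ZM| = 12.0, M = (-5.01, -32.3). ∠ZMU = 76.6° gives MU at 106° from the x-axis; with |MU| = 18.3, U = (-10.2, -14.8). ∠MUP = 76.1° gives UP at -150° from the x-axis; with |UP| = 24.8, P = (-31.6, -27.3). ∠UPE = 39.8° gives PE at -9.50° from the x-axis; with |PE| = 15.2, E = (-16.6, -29.8). ∠PEK = 64.3° gives EK at 106° from the x-axis; with |EK| = 19.0, K = (-21.9, -11.6). Then |WK| = |K − W| = 4.40.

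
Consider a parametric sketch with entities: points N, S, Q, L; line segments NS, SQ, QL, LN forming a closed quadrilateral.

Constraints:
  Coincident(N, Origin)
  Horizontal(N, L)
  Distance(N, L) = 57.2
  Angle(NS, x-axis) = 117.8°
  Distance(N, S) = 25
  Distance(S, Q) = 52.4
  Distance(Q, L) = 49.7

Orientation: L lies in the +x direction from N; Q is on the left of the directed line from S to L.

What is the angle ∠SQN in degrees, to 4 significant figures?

25.90°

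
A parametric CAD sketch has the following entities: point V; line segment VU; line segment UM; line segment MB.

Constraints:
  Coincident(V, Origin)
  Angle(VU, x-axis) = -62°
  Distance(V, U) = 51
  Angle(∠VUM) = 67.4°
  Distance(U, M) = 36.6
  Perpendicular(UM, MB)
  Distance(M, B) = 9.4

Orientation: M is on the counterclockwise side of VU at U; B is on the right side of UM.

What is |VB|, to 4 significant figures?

58.99

∠VUM = 67.4°, so UM runs at -62.0° + (180° − 67.4°) = 50.60° from the x-axis; with |UM| = 36.6, M = U + 36.6·(cos 50.60°, sin 50.60°) = (47.17, -16.75). UM ⟂ MB; with |MB| = 9.4 on the right of UM, B = M + 9.4·(0.7727, -0.6347) = (54.44, -22.71). Then |VB| = |B − V| = 58.99.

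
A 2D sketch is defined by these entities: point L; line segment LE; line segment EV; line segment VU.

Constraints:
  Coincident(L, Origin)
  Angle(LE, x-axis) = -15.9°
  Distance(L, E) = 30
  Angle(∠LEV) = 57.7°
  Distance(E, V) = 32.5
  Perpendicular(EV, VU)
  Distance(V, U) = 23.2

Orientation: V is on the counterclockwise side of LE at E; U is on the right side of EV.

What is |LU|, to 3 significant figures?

51.3

L is at the origin; LE runs at -15.9° with length 30.0, so E = 30.0·(cos -15.9°, sin -15.9°) = (28.9, -8.22). ∠LEV = 57.7°, so EV runs at -15.9° + (180° − 57.7°) = 106° from the x-axis; with |EV| = 32.5, V = E + 32.5·(cos 106°, sin 106°) = (19.7, 23.0). EV ⟂ VU; with |VU| = 23.2 on the right of EV, U = V + 23.2·(0.959, 0.282) = (41.9, 29.5). Then |LU| = |U − L| = 51.3.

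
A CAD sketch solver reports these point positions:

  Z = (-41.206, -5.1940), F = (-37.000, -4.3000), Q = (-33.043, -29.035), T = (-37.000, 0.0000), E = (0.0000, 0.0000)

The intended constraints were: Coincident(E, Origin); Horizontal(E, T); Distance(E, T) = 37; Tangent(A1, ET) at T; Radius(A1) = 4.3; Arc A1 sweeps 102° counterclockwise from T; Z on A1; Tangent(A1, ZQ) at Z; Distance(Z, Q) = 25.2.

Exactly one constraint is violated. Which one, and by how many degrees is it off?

Tangent(A1, ZQ) at Z — off by 6.90°.

E = (0.00, 0.00) ✓; E.y = 0.00, T.y = 0.00 ✓; |ET| = 37.00 ✓; ∠(FT, TE) = 90.00° ✓; |FT| = 4.300 ✓; bearing(F→Z) − bearing(F→T) = 102.0° ✓; |FZ| = 4.300 ✓; ∠(FZ, ZQ) = 83.10° ✗; |ZQ| = 25.20 ✓.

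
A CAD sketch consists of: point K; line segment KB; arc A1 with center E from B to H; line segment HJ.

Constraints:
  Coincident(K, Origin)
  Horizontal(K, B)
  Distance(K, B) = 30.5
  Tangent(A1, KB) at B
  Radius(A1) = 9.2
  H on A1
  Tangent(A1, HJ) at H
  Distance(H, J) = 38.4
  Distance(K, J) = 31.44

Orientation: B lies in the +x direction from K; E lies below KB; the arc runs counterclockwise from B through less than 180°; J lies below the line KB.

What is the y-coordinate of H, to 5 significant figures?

-2.9988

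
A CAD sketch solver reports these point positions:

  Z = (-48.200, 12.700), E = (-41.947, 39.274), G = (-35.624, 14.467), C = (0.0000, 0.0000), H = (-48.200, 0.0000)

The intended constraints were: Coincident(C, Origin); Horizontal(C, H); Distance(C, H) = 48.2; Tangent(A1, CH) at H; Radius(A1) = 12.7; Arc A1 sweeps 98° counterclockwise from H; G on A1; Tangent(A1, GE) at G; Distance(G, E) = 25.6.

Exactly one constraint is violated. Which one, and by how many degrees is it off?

Tangent(A1, GE) at G — off by 6.30°.

C = (0.00, 0.00) ✓; C.y = 0.00, H.y = 0.00 ✓; |CH| = 48.20 ✓; ∠(ZH, HC) = 90.00° ✓; |ZH| = 12.70 ✓; bearing(Z→G) − bearing(Z→H) = 98.00° ✓; |ZG| = 12.70 ✓; ∠(ZG, GE) = 83.70° ✗; |GE| = 25.60 ✓.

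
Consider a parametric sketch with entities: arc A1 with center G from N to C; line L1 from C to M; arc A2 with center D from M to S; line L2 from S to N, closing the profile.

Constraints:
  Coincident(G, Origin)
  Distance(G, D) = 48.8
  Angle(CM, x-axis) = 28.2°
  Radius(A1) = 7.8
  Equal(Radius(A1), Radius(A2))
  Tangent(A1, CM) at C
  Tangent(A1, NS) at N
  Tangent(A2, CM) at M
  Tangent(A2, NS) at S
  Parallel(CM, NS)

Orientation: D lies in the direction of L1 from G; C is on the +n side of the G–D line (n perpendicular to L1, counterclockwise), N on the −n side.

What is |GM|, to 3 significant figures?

49.4

The slot axis is L1's direction at 28.2°, so u = (cos 28.2°, sin 28.2°) = (0.881, 0.473) and n = (−sin 28.2°, cos 28.2°) = (-0.473, 0.881). G is at the origin and D lies 48.8 along u from G, so D = 48.8·u = (43.0, 23.1). Tangency of A1 to both parallel lines with radius 7.8 puts C and N at G ± 7.8·n: C = (-3.69, 6.87), N = (3.69, -6.87). Equal radii place M and S the same way about D: M = D + 7.8·n = (39.3, 29.9), S = D − 7.8·n = (46.7, 16.2). Then |GM| = |M − G| = 49.4.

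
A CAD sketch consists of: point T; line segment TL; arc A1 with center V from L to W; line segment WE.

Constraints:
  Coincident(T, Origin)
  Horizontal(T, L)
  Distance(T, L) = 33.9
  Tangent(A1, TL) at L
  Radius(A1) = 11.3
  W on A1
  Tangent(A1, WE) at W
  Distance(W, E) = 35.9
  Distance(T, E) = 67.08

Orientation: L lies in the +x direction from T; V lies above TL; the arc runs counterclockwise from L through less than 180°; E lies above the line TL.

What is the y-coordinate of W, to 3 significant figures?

10.1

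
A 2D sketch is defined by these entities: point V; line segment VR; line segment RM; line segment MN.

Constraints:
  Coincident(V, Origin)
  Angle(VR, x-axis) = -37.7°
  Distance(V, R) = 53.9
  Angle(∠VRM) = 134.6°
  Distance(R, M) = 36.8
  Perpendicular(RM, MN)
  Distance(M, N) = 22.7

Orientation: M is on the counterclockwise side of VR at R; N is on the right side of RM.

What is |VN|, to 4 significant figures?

96.45

V is at the origin; VR runs at -37.7° with length 53.9, so R = 53.9·(cos -37.7°, sin -37.7°) = (42.65, -32.96). ∠VRM = 134.6°, so RM runs at -37.7° + (180° − 134.6°) = 7.700° from the x-axis; with |RM| = 36.8, M = R + 36.8·(cos 7.700°, sin 7.700°) = (79.12, -28.03). RM is perpendicular to MN; with |MN| = 22.7 on the right of RM, N = M + 22.7·(0.1340, -0.9910) = (82.16, -50.53). Then |VN| = |N − V| = 96.45.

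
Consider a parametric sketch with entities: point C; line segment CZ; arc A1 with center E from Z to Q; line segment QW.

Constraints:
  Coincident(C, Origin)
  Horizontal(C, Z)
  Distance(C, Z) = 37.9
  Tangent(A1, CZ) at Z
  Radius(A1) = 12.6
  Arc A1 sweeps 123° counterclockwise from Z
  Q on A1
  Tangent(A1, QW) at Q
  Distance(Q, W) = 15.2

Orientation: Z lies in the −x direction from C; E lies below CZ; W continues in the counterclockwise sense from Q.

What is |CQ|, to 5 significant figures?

52.229

A1 meets CZ tangentially, so EZ is at right angles to CZ, so E = Z + (0, -12.6) = (-37.900, -12.600). On A1, Z sits at bearing 90° from E; a 123° counterclockwise sweep puts Q at bearing 213°, so Q = E + 12.6·(cos 213°, sin 213°) = (-48.467, -19.462). Then |CQ| = |Q − C| = 52.229.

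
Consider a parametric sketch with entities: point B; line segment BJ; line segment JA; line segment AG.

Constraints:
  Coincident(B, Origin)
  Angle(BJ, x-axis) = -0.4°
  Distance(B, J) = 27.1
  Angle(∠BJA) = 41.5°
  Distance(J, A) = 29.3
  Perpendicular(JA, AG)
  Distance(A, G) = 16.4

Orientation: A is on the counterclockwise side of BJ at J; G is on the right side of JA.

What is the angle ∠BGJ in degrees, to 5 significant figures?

46.079°

B is at the origin; BJ runs at -0.4° with length 27.1, so J = 27.1·(cos -0.4°, sin -0.4°) = (27.099, -0.18919). ∠BJA = 41.5°, so JA runs at -0.4° + (180° − 41.5°) = 138.10° from the x-axis; with |JA| = 29.3, A = J + 29.3·(cos 138.10°, sin 138.10°) = (5.2910, 19.378). The perpendicularity gives AG at right angles to JA; with |AG| = 16.4 on the right of JA, G = A + 16.4·(0.66783, 0.74431) = (16.243, 31.585). Then cos ∠BGJ = GB·GJ / (|GB||GJ|), giving 46.079°.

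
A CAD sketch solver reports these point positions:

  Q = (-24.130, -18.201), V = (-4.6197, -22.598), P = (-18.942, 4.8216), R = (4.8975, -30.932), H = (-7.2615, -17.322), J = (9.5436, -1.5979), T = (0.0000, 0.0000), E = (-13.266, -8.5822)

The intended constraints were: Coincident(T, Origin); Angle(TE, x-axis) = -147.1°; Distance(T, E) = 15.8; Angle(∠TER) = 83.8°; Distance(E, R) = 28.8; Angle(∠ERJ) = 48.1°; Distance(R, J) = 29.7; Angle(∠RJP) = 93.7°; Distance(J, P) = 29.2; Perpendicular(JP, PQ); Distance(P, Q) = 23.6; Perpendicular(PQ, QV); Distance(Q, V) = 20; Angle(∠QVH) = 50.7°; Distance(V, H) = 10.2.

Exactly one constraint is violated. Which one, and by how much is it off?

Distance(V, H) = 10.2 — off by 4.30.

T = (0.00, 0.00) ✓; TE at -147.1° ✓; |TE| = 15.80 ✓; ∠TER = 83.80° ✓; |ER| = 28.80 ✓; ∠ERJ = 48.10° ✓; |RJ| = 29.70 ✓; ∠RJP = 93.70° ✓; |JP| = 29.20 ✓; ∠(JP, PQ) = 90.00° ✓; |PQ| = 23.60 ✓; ∠(PQ, QV) = 90.00° ✓; |QV| = 20.00 ✓; ∠QVH = 50.70° ✓; |VH| = 5.900 ✗.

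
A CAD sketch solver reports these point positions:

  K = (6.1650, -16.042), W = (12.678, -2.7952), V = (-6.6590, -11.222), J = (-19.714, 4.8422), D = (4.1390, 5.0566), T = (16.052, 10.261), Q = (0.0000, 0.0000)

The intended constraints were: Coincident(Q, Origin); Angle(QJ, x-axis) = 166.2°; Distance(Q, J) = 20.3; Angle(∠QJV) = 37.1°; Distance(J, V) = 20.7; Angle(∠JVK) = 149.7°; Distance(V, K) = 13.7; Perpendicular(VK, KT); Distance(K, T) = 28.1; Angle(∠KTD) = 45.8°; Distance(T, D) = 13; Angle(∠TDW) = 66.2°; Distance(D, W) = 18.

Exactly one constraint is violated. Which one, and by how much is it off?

Distance(D, W) = 18 — off by 6.40.

Q = (0.00, 0.00) ✓; QJ at 166.2° ✓; |QJ| = 20.30 ✓; ∠QJV = 37.10° ✓; |JV| = 20.70 ✓; ∠JVK = 149.7° ✓; |VK| = 13.70 ✓; ∠(VK, KT) = 90.00° ✓; |KT| = 28.10 ✓; ∠KTD = 45.80° ✓; |TD| = 13.00 ✓; ∠TDW = 66.20° ✓; |DW| = 11.60 ✗.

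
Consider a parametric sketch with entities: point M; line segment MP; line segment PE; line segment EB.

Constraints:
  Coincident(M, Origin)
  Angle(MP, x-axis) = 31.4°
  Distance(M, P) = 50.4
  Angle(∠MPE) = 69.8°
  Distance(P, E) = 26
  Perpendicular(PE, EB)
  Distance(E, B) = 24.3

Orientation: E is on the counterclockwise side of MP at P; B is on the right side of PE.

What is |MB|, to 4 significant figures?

72.11

M is at the origin; MP runs at 31.4° with length 50.4, so P = 50.4·(cos 31.4°, sin 31.4°) = (43.02, 26.26). ∠MPE = 69.8°, so PE runs at 31.4° + (180° − 69.8°) = 141.6° from the x-axis; with |PE| = 26.0, E = P + 26.0·(cos 141.6°, sin 141.6°) = (22.64, 42.41). PE ⟂ EB; with |EB| = 24.3 on the right of PE, B = E + 24.3·(0.6211, 0.7837) = (37.74, 61.45). Then |MB| = |B − M| = 72.11.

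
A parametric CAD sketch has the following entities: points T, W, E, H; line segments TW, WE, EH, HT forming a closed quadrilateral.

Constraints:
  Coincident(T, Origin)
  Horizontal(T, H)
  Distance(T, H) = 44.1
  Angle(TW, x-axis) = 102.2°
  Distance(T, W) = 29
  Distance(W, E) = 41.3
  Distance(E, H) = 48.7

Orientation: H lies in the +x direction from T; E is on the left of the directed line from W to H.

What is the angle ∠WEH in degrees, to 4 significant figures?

79.24°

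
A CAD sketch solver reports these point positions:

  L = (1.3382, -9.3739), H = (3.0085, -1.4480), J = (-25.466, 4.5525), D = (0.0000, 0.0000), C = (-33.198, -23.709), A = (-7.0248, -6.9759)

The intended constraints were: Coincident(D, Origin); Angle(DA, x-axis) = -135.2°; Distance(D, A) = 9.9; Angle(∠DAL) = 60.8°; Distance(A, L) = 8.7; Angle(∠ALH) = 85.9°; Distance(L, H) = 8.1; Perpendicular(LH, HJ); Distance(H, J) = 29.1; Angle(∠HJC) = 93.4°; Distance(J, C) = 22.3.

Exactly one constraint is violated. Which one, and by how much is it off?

Distance(J, C) = 22.3 — off by 7.00.

D = (0.00, 0.00) ✓; DA at -135.2° ✓; |DA| = 9.900 ✓; ∠DAL = 60.80° ✓; |AL| = 8.700 ✓; ∠ALH = 85.90° ✓; |LH| = 8.100 ✓; ∠(LH, HJ) = 90.00° ✓; |HJ| = 29.10 ✓; ∠HJC = 93.40° ✓; |JC| = 29.30 ✗.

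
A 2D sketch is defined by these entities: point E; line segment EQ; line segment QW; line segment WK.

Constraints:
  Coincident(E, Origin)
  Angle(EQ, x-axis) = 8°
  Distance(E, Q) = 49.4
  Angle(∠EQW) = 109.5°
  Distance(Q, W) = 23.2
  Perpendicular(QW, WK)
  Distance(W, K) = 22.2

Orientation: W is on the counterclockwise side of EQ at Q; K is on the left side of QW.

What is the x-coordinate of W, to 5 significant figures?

53.545

E is at the origin; EQ runs at 8.0° with length 49.4, so Q = 49.4·(cos 8.0°, sin 8.0°) = (48.919, 6.8752). ∠EQW = 109.5°, so QW runs at 8.0° + (180° − 109.5°) = 78.500° from the x-axis; with |QW| = 23.2, W = Q + 23.2·(cos 78.500°, sin 78.500°) = (53.545, 29.609). So W.x = 53.545.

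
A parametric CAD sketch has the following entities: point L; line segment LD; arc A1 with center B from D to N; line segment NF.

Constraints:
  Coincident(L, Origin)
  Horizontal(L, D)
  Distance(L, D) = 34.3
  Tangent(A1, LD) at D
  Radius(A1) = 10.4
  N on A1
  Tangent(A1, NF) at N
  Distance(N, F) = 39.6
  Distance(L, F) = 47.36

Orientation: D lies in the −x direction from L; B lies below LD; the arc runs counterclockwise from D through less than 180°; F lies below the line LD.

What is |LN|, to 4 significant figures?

45.23

L is at the origin; L and D share the same y with |LD| = 34.3 and D on the −x side, so D = (-34.30, 0.000). The tangent condition forces BD to be normal to LD, so B = D + (0, -10.4) = (-34.30, -10.40). Since BN ⟂ NF (tangency), |BF| = √(10.4² + 39.6²) = 40.94 regardless of where N sits on A1. So F lies on both circle(L, 47.36) and circle(B, 40.94); the below-LD intersection is F = (-13.20, -45.48). N is the foot of the tangent from F: N = (-41.56, -17.85).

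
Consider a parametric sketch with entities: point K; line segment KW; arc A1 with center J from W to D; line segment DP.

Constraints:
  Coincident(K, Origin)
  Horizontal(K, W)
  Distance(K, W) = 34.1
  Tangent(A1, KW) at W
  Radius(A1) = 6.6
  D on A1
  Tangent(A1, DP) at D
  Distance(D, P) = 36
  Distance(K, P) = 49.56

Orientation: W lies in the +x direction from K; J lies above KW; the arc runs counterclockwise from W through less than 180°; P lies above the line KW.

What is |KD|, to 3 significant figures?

41.2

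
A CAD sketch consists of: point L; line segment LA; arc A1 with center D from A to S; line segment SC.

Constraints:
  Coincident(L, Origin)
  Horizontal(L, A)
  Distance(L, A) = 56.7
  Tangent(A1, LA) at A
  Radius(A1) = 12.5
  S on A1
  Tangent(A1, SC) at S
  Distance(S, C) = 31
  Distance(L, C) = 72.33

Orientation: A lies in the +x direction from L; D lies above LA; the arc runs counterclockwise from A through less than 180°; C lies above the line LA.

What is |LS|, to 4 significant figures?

70.37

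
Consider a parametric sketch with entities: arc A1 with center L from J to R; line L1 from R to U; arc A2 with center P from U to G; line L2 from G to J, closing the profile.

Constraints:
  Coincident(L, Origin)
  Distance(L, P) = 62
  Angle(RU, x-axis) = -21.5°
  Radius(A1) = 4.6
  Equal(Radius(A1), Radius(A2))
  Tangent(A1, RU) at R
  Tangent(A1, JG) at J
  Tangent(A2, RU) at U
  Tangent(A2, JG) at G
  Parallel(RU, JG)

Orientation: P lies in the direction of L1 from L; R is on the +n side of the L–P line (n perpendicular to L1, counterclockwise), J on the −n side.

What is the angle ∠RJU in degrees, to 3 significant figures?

81.6°

The slot axis is L1's direction at -21.5°, so u = (cos -21.5°, sin -21.5°) = (0.930, -0.367) and n = (−sin -21.5°, cos -21.5°) = (0.367, 0.930). L is at the origin and P lies 62.0 along u from L, so P = 62.0·u = (57.7, -22.7). Tangency of A1 to both parallel lines with radius 4.6 puts R and J at L ± 4.6·n: R = (1.69, 4.28), J = (-1.69, -4.28). Equal radii place U and G the same way about P: U = P + 4.6·n = (59.4, -18.4), G = P − 4.6·n = (56.0, -27.0). Then cos ∠RJU = JR·JU / (|JR||JU|), giving 81.6°.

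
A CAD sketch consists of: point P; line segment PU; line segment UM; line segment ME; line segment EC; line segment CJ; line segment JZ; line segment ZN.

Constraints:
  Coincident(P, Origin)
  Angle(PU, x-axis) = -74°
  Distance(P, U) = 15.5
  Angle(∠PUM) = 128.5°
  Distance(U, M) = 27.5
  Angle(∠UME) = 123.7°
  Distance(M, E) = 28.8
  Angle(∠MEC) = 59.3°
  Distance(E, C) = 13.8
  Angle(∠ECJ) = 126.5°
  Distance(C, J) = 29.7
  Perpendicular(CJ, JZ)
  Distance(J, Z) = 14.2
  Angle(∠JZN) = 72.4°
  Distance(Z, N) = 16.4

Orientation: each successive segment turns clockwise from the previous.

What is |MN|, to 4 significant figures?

7.959

P is at the origin; PU runs at -74.0° with length 15.5, so U = (4.272, -14.90). ∠PUM = 128.5° gives UM at -125.5° from the x-axis; with |UM| = 27.5, M = (-11.70, -37.29). ∠UME = 123.7° gives ME at 178.2° from the x-axis; with |ME| = 28.8, E = (-40.48, -36.38). ∠MEC = 59.3° gives EC at 57.50° from the x-axis; with |EC| = 13.8, C = (-33.07, -24.74). ∠ECJ = 126.5° gives CJ at 4.000° from the x-axis; with |CJ| = 29.7, J = (-3.440, -22.67). The perpendicularity gives JZ at right angles to CJ, so JZ runs at -86.00°; with |JZ| = 14.2, Z = (-2.450, -36.84). ∠JZN = 72.4° gives ZN at 166.4° from the x-axis; with |ZN| = 16.4, N = (-18.39, -32.98). Then |MN| = |N − M| = 7.959.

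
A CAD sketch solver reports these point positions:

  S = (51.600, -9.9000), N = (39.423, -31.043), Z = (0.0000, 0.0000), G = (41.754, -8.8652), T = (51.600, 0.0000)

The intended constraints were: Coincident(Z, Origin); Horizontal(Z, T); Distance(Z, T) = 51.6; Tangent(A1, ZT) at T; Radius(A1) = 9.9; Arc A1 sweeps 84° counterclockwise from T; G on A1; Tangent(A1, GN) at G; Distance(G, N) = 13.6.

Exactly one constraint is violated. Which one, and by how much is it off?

Distance(G, N) = 13.6 — off by 8.70.

Z = (0.00, 0.00) ✓; Z.y = 0.00, T.y = 0.00 ✓; |ZT| = 51.60 ✓; ∠(ST, TZ) = 90.00° ✓; |ST| = 9.900 ✓; bearing(S→G) − bearing(S→T) = 84.00° ✓; |SG| = 9.900 ✓; ∠(SG, GN) = 90.00° ✓; |GN| = 22.30 ✗.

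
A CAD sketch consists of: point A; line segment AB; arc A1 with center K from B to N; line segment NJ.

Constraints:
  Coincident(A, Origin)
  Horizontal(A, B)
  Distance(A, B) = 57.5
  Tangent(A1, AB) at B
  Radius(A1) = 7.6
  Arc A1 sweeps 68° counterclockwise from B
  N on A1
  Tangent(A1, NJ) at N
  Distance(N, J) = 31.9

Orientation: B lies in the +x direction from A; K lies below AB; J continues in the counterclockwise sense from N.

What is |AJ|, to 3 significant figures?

51.6

A is at the origin; AB is horizontal with |AB| = 57.5 and B on the +x side, so B = (57.5, 0.00). Tangency of A1 to AB means the radius KB is perpendicular to AB, so K = B + (0, -7.6) = (57.5, -7.60). On A1, B sits at bearing 90° from K; a 68° counterclockwise sweep puts N at bearing 158°, so N = K + 7.6·(cos 158°, sin 158°) = (50.5, -4.75). The tangent condition forces KN to be normal to NJ, so NJ runs along (−sin 158°, cos 158°); with |NJ| = 31.9, J = (38.5, -34.3). Then |AJ| = |J − A| = 51.6.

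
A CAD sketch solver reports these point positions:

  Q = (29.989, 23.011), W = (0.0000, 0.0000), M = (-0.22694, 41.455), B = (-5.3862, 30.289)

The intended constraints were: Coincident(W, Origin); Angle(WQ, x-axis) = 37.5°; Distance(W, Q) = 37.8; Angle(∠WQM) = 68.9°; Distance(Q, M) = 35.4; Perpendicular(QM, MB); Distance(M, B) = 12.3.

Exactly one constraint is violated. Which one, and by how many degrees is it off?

Perpendicular(QM, MB) — off by 6.60°.

W = (0.00, 0.00) ✓; WQ at 37.50° ✓; |WQ| = 37.80 ✓; ∠WQM = 68.90° ✓; |QM| = 35.40 ✓; ∠(QM, MB) = 96.60° ✗; |MB| = 12.30 ✓.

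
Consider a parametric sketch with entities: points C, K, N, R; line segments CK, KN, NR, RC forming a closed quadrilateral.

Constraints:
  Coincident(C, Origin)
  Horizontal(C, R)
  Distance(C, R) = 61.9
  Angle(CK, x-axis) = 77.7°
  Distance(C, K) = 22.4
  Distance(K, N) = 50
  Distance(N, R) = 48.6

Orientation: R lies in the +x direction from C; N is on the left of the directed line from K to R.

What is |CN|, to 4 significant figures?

67.08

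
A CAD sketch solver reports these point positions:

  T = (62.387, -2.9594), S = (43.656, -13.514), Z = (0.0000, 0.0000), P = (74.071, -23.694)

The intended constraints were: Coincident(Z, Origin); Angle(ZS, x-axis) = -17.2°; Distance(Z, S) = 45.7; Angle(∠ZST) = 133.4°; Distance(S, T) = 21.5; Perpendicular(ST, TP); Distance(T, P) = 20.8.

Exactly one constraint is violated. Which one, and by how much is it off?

Distance(T, P) = 20.8 — off by 3.00.

Z = (0.00, 0.00) ✓; ZS at -17.20° ✓; |ZS| = 45.70 ✓; ∠ZST = 133.4° ✓; |ST| = 21.50 ✓; ∠(ST, TP) = 90.00° ✓; |TP| = 23.80 ✗.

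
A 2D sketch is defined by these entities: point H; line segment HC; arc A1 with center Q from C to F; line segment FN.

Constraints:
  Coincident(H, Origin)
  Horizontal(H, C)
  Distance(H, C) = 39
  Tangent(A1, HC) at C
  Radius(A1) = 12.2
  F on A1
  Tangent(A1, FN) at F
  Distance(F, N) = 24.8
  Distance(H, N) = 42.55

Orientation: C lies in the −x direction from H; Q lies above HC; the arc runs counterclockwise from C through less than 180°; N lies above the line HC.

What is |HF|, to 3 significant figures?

28.9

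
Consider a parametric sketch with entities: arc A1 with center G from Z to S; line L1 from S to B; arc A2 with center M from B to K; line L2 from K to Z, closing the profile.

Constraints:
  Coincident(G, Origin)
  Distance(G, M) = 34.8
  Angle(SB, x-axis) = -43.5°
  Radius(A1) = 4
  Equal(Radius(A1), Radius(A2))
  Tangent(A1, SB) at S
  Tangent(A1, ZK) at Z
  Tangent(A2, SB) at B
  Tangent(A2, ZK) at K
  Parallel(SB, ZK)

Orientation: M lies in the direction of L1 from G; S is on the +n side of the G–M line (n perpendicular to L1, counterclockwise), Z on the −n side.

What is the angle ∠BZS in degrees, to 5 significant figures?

77.053°

The slot axis is L1's direction at -43.5°, so u = (cos -43.5°, sin -43.5°) = (0.72537, -0.68835) and n = (−sin -43.5°, cos -43.5°) = (0.68835, 0.72537). G is at the origin and M lies 34.8 along u from G, so M = 34.8·u = (25.243, -23.955). Tangency of A1 to both parallel lines with radius 4.0 puts S and Z at G ± 4.0·n: S = (2.7534, 2.9015), Z = (-2.7534, -2.9015). Equal radii place B and K the same way about M: B = M + 4.0·n = (27.996, -21.053), K = M − 4.0·n = (22.490, -26.856). Then cos ∠BZS = ZB·ZS / (|ZB||ZS|), giving 77.053°.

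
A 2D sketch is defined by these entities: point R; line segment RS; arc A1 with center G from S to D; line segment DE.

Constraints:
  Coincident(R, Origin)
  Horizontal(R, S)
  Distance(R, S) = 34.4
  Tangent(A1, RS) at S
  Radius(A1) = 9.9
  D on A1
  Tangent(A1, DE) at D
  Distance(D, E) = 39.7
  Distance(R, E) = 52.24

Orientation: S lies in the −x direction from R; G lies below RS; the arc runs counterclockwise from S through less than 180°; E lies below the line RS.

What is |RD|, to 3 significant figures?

45.3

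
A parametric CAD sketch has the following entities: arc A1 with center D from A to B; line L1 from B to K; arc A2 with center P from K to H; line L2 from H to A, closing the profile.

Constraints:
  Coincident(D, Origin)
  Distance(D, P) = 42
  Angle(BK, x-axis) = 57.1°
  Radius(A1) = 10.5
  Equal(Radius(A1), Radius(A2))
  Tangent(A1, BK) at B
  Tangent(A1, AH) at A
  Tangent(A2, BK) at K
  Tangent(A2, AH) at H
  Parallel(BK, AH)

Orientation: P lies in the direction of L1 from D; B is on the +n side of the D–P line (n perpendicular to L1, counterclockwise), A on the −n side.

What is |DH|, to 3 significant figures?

43.3

The slot axis is L1's direction at 57.1°, so u = (cos 57.1°, sin 57.1°) = (0.543, 0.840) and n = (−sin 57.1°, cos 57.1°) = (-0.840, 0.543). D is at the origin and P lies 42.0 along u from D, so P = 42.0·u = (22.8, 35.3). Tangency of A1 to both parallel lines with radius 10.5 puts B and A at D ± 10.5·n: B = (-8.82, 5.70), A = (8.82, -5.70). Equal radii place K and H the same way about P: K = P + 10.5·n = (14.0, 41.0), H = P − 10.5·n = (31.6, 29.6). Then |DH| = |H − D| = 43.3.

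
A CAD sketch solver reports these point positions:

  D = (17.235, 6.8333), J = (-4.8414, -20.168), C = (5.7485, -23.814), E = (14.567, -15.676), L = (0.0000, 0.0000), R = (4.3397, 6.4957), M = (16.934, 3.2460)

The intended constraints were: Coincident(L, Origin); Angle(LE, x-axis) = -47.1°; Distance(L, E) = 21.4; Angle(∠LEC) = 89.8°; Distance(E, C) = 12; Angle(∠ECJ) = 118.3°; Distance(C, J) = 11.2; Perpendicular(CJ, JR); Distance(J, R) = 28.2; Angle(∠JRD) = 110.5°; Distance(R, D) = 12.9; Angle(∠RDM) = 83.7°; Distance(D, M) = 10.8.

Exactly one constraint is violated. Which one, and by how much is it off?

Distance(D, M) = 10.8 — off by 7.20.

L = (0.00, 0.00) ✓; LE at -47.10° ✓; |LE| = 21.40 ✓; ∠LEC = 89.80° ✓; |EC| = 12.00 ✓; ∠ECJ = 118.3° ✓; |CJ| = 11.20 ✓; ∠(CJ, JR) = 90.00° ✓; |JR| = 28.20 ✓; ∠JRD = 110.5° ✓; |RD| = 12.90 ✓; ∠RDM = 83.70° ✓; |DM| = 3.600 ✗.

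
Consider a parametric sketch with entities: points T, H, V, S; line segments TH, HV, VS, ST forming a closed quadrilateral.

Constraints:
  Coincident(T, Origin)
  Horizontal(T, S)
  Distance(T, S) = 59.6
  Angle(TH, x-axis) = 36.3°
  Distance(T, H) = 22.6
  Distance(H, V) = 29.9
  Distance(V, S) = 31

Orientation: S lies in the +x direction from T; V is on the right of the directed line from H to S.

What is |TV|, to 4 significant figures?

34.32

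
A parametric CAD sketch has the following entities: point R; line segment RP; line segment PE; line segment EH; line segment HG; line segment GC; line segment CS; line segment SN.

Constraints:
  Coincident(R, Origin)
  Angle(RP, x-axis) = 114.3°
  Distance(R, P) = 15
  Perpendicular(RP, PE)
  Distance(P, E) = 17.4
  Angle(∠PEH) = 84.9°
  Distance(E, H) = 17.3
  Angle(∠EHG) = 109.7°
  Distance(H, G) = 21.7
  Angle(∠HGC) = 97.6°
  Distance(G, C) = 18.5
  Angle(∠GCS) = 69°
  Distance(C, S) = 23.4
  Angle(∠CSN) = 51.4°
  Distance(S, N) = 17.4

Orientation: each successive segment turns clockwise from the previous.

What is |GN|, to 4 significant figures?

6.962

∠GCS = 69.0° gives CS at 25.50° from the x-axis; with |CS| = 23.4, S = (6.188, 13.68). ∠CSN = 51.4° gives SN at -103.1° from the x-axis; with |SN| = 17.4, N = (2.245, -3.272). Then |GN| = |N − G| = 6.962.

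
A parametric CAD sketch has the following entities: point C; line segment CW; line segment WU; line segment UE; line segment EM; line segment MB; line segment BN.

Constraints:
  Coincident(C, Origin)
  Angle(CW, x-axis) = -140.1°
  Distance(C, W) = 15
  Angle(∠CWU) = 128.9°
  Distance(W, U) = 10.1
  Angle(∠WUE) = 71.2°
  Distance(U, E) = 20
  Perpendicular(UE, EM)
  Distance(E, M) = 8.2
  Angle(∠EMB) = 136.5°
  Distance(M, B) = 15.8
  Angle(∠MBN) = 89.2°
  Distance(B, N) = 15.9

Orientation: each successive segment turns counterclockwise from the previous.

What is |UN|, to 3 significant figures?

8.85

∠EMB = 136.5° gives MB at 153° from the x-axis; with |MB| = 15.8, B = (-9.41, 1.87). ∠MBN = 89.2° gives BN at -116° from the x-axis; with |BN| = 15.9, N = (-16.4, -12.4). Then |UN| = |N − U| = 8.85.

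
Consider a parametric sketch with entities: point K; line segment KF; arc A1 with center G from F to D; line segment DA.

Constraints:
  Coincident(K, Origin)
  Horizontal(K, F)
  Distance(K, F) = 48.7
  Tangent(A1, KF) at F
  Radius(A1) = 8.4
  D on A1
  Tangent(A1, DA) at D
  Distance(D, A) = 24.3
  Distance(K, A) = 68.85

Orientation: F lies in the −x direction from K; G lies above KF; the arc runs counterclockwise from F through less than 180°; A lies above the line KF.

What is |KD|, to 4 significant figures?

45.69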